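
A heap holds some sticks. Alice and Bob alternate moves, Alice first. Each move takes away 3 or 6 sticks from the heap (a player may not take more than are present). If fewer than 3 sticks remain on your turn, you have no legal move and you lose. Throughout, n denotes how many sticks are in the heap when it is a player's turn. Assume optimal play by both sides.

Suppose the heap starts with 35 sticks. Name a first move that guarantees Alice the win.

Classify positions by backward induction: terminal positions (no move available) are L. From any other position, the mover wins iff some move reaches an L.
n=0: no move → L
n=1: no move → L
n=2: no move → L
n=3: can move to 0, which is L ⇒ W
n=4: can move to 1, which is L ⇒ W
n=5: can move to 2, which is L ⇒ W
n=6: can move to 0, which is L ⇒ W
n=7: can move to 1, which is L ⇒ W
n=8: can move to 2, which is L ⇒ W
n=9: moves to 6(W), 3(W); every one is W ⇒ L
n=10: moves to 7(W), 4(W); every one is W ⇒ L
n=11: moves to 8(W), 5(W); every one is W ⇒ L
n=12: can move to 9, which is L ⇒ W
n=13: can move to 10, which is L ⇒ W
n=14: can move to 11, which is L ⇒ W
n=15: can move to 9, which is L ⇒ W
n=16: can move to 10, which is L ⇒ W
n=17: can move to 11, which is L ⇒ W
n=18: moves to 15(W), 12(W); every one is W ⇒ L
n=19: moves to 16(W), 13(W); every one is W ⇒ L
n=20: moves to 17(W), 14(W); every one is W ⇒ L
n=21: can move to 18, which is L ⇒ W
n=22: can move to 19, which is L ⇒ W
n=23: can move to 20, which is L ⇒ W
n=24: can move to 18, which is L ⇒ W
n=25: can move to 19, which is L ⇒ W
n=26: can move to 20, which is L ⇒ W
n=27: moves to 24(W), 21(W); every one is W ⇒ L
n=28: moves to 25(W), 22(W); every one is W ⇒ L
n=29: moves to 26(W), 23(W); every one is W ⇒ L
n=30: can move to 27, which is L ⇒ W
n=31: can move to 28, which is L ⇒ W
n=32: can move to 29, which is L ⇒ W
n=33: can move to 27, which is L ⇒ W
n=34: can move to 28, which is L ⇒ W
n=35: can move to 29, which is L ⇒ W
From 35, the L positions reachable in one move are: 29.

Remove 6, leaving 29.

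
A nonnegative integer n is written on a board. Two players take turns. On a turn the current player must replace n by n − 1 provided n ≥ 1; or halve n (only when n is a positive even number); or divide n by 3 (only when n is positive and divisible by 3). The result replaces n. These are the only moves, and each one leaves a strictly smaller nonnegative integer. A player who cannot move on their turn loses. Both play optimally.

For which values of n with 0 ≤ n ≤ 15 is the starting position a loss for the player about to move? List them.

Work bottom-up. With no move the player to move loses. Otherwise the position is W if at least one move leads to an L position for the opponent, and L if every move leads to a W.
n=0: no move → L
n=1: reaches L-position 0 → W
n=2: only reaches 1(W), which is W → L
n=3: reaches L-position 2 → W
n=4: reaches L-position 2 → W
n=5: only reaches 4(W), which is W → L
n=6: reaches L-position 2 → W
n=7: only reaches 6(W), which is W → L
n=8: reaches L-position 7 → W
n=9: only reaches 3(W), 8(W), all W → L
n=10: reaches L-position 5 → W
n=11: only reaches 10(W), which is W → L
n=12: reaches L-position 11 → W
n=13: only reaches 12(W), which is W → L
n=14: reaches L-position 7 → W
n=15: reaches L-position 5 → W
The losing starting values of n are exactly the entries labelled L in this table (7 of them).

0, 2, 5, 7, 9, 11, 13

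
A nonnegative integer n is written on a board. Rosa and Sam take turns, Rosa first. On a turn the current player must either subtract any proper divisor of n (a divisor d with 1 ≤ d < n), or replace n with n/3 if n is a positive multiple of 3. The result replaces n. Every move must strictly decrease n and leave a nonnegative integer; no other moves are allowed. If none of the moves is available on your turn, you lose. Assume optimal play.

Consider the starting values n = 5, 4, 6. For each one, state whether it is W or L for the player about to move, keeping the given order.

5: W, 4: L, 6: W

Positions with no move are L. A position that does have a move is losing for the player to move precisely when every available move leads to a winning position for the opponent. Fill in the labels:
n=0: no move → L
n=1: no move → L
n=2: →1(L), so W
n=3: →1(L), so W
n=4: →2(W), 3(W) — all W, so L
n=5: →4(L), so W
n=6: →4(L), so W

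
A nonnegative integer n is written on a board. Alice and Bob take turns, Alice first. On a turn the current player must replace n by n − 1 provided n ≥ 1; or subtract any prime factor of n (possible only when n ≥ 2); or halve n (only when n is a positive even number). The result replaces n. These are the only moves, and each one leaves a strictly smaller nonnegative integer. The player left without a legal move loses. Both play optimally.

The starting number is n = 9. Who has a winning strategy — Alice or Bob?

Positions with no move are L. A position that does have a move is losing for the player to move precisely when every available move leads to a winning position for the opponent. Fill in the labels:
n=0: no move → L
n=1: reaches L-position 0 → W
n=2: reaches L-position 0 → W
n=3: reaches L-position 0 → W
n=4: only reaches 2(W), 3(W), all W → L
n=5: reaches L-position 0 → W
n=6: reaches L-position 4 → W
n=7: reaches L-position 0 → W
n=8: reaches L-position 4 → W
n=9: only reaches 6(W), 8(W), all W → L
Every move from 9 reaches a W position, so the mover loses.

Bob wins.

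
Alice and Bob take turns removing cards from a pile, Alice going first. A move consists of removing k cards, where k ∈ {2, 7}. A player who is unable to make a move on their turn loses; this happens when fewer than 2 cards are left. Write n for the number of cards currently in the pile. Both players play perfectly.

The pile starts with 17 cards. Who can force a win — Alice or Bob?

Positions with no move are L. A position that does have a move is losing for the player to move precisely when every available move leads to a winning position for the opponent. Fill in the labels:
n=0: no move → L
n=1: no move → L
n=2: →0(L), so W
n=3: →1(L), so W
n=4: →2(W) only, which is W, so L
n=5: →3(W) only, which is W, so L
n=6: →4(L), so W
n=7: →5(L), so W
n=8: →1(L), so W
n=9: →7(W), 2(W) — all W, so L
n=10: →8(W), 3(W) — all W, so L
n=11: →9(L), so W
n=12: →10(L), so W
n=13: →11(W), 6(W) — all W, so L
n=14: →12(W), 7(W) — all W, so L
n=15: →13(L), so W
n=16: →14(L), so W
n=17: →10(L), so W
The starting position 17 is W: Alice should remove 7, leaving 10, handing over an L position.

Alice wins.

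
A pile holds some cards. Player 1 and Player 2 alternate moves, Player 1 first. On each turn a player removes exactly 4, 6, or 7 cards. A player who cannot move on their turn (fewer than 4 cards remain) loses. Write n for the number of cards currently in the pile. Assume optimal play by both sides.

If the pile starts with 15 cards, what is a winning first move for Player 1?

Positions with no move are L. A position that does have a move is losing for the player to move precisely when every available move leads to a winning position for the opponent. Fill in the labels:
n=0: no move → L
n=1: no move → L
n=2: no move → L
n=3: no move → L
n=4: can move to 0, which is L ⇒ W
n=5: can move to 1, which is L ⇒ W
n=6: can move to 2, which is L ⇒ W
n=7: can move to 3, which is L ⇒ W
n=8: can move to 2, which is L ⇒ W
n=9: can move to 3, which is L ⇒ W
n=10: can move to 3, which is L ⇒ W
n=11: moves to 7(W), 5(W), 4(W); every one is W ⇒ L
n=12: moves to 8(W), 6(W), 5(W); every one is W ⇒ L
n=13: moves to 9(W), 7(W), 6(W); every one is W ⇒ L
n=14: moves to 10(W), 8(W), 7(W); every one is W ⇒ L
n=15: can move to 11, which is L ⇒ W
From 15, the L positions reachable in one move are: 11.

Remove 4, leaving 11.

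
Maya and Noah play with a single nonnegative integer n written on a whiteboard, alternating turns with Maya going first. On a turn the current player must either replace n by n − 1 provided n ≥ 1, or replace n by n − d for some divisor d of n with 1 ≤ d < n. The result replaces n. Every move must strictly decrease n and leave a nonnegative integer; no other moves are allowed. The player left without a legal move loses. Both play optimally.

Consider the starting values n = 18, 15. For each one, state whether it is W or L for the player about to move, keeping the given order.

18: W, 15: L

Work bottom-up. With no move the player to move loses. Otherwise the position is W if at least one move leads to an L position for the opponent, and L if every move leads to a W.
n=0: no move → L
n=1: W (go to 0, an L position)
n=2: L (sole option 1(W) is W)
n=3: W (go to 2, an L position)
n=4: W (go to 2, an L position)
n=5: L (sole option 4(W) is W)
n=6: W (go to 5, an L position)
n=7: L (sole option 6(W) is W)
n=8: W (go to 7, an L position)
n=9: L (options 6(W), 8(W) are all W)
n=10: W (go to 5, an L position)
n=11: L (sole option 10(W) is W)
n=12: W (go to 9, an L position)
n=13: L (sole option 12(W) is W)
n=14: W (go to 7, an L position)
n=15: L (options 10(W), 12(W), 14(W) are all W)
n=16: W (go to 15, an L position)
n=17: L (sole option 16(W) is W)
n=18: W (go to 9, an L position)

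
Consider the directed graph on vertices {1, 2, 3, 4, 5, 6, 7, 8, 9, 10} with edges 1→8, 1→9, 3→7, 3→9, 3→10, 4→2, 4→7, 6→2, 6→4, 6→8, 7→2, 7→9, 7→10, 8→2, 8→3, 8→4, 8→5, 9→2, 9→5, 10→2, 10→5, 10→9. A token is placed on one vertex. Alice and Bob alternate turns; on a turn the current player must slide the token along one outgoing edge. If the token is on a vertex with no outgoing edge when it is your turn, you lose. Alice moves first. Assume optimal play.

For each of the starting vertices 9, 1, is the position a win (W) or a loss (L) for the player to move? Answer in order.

9: W, 1: L

Label each position W (a win for the player to move) or L (a loss). A position with no legal move is L; any other position is W exactly when some move reaches an L, and L when every move reaches a W.
Every edge goes from a vertex to one that appears earlier in the order 2, 5, 9, 10, 7, 3, 4, 8, 1, 6, so processing vertices in that order labels each vertex after all of its successors.
2: no outgoing edge → L
5: no outgoing edge → L
9: W (go to 5, an L position)
10: W (go to 5, an L position)
7: W (go to 2, an L position)
3: L (options 7(W), 10(W), 9(W) are all W)
4: W (go to 2, an L position)
8: W (go to 3, an L position)
1: L (options 8(W), 9(W) are all W)
6: W (go to 2, an L position)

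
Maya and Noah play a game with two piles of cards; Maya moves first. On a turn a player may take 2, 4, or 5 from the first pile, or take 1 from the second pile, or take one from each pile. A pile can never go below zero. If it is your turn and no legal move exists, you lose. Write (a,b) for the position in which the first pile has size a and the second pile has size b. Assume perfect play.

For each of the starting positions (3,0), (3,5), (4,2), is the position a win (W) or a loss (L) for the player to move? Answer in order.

Positions with no move are L. A position that does have a move is losing for the player to move precisely when every available move leads to a winning position for the opponent. Fill in the labels:
No move ever increases a pile, so every position that can arise here has a ≤ 4 and b ≤ 5; it is enough to label the cells with 0 ≤ a ≤ 4 and 0 ≤ b ≤ 5.
Every move lowers a or b (never raises either), so fill the grid row by row in increasing a, and left to right within a row: each cell's successors are then already labelled.
      b=0  b=1  b=2  b=3  b=4  b=5
a=0:    L    W    L    W    L    W
a=1:    L    W    L    W    L    W
a=2:    W    W    W    W    W    W
a=3:    W    L    W    L    W    L
a=4:    W    L    W    L    W    L
Cells with no legal move (terminal, hence L): (0,0), (1,0).
The remaining L cells, each justified by listing all of its moves:
(0,2): only reaches (0,1)(W), which is W → L
(0,4): only reaches (0,3)(W), which is W → L
(1,2): only reaches (1,1)(W), (0,1)(W), all W → L
(1,4): only reaches (1,3)(W), (0,3)(W), all W → L
(3,1): only reaches (1,1)(W), (3,0)(W), (2,0)(W), all W → L
(3,3): only reaches (1,3)(W), (3,2)(W), (2,2)(W), all W → L
(3,5): only reaches (1,5)(W), (3,4)(W), (2,4)(W), all W → L
(4,1): only reaches (2,1)(W), (0,1)(W), (4,0)(W), (3,0)(W), all W → L
(4,3): only reaches (2,3)(W), (0,3)(W), (4,2)(W), (3,2)(W), all W → L
(4,5): only reaches (2,5)(W), (0,5)(W), (4,4)(W), (3,4)(W), all W → L
Every other cell has at least one move into one of the L cells above, so it is W.
(3,0): the move to (1,0) reaches an L cell, so W
(3,5): one of the L cells justified above, so L
(4,2): the move to (0,2) reaches an L cell, so W

(3,0): W, (3,5): L, (4,2): W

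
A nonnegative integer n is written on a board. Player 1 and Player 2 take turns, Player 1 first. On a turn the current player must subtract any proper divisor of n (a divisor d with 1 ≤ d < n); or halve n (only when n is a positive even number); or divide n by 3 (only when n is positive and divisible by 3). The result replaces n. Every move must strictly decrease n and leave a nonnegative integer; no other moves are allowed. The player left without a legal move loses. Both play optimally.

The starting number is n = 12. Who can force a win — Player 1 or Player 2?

Player 1 wins.

Positions with no move are L. A position that does have a move is losing for the player to move precisely when every available move leads to a winning position for the opponent. Fill in the labels:
n=0: no move → L
n=1: no move → L
n=2: W (go to 1, an L position)
n=3: W (go to 1, an L position)
n=4: L (options 2(W), 3(W) are all W)
n=5: W (go to 4, an L position)
n=6: W (go to 4, an L position)
n=7: L (sole option 6(W) is W)
n=8: W (go to 4, an L position)
n=9: L (options 3(W), 6(W), 8(W) are all W)
n=10: W (go to 9, an L position)
n=11: L (sole option 10(W) is W)
n=12: W (go to 4, an L position)
From 12 Player 1 can move to 4, reaching an L position.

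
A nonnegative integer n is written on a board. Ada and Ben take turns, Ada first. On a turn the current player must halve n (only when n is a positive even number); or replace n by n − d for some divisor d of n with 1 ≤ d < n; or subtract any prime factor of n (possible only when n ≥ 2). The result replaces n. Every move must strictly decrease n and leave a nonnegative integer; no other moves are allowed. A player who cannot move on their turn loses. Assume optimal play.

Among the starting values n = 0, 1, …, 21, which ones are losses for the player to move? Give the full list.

0, 1, 4, 9, 14, 20

Label each position W (a win for the player to move) or L (a loss). A position with no legal move is L; any other position is W exactly when some move reaches an L, and L when every move reaches a W.
n=0: no move → L
n=1: no move → L
n=2: can move to 0, which is L ⇒ W
n=3: can move to 0, which is L ⇒ W
n=4: moves to 2(W), 3(W); every one is W ⇒ L
n=5: can move to 0, which is L ⇒ W
n=6: can move to 4, which is L ⇒ W
n=7: can move to 0, which is L ⇒ W
n=8: can move to 4, which is L ⇒ W
n=9: moves to 6(W), 8(W); every one is W ⇒ L
n=10: can move to 9, which is L ⇒ W
n=11: can move to 0, which is L ⇒ W
n=12: can move to 9, which is L ⇒ W
n=13: can move to 0, which is L ⇒ W
n=14: moves to 7(W), 12(W), 13(W); every one is W ⇒ L
n=15: can move to 14, which is L ⇒ W
n=16: can move to 14, which is L ⇒ W
n=17: can move to 0, which is L ⇒ W
n=18: can move to 9, which is L ⇒ W
n=19: can move to 0, which is L ⇒ W
n=20: moves to 10(W), 15(W), 16(W), 18(W), 19(W); every one is W ⇒ L
n=21: can move to 14, which is L ⇒ W
Reading off the rows marked L gives the requested list; there are 6 such values of n.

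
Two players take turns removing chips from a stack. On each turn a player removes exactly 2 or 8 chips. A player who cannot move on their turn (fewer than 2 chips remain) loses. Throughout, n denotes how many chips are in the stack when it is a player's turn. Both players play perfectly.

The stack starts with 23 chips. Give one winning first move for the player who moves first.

Compute win/loss labels from the base case upward. A position with no move is L. Any other position is W if it can reach an L in one move, else L.
n=0: no move → L
n=1: no move → L
n=2: W (go to 0, an L position)
n=3: W (go to 1, an L position)
n=4: L (sole option 2(W) is W)
n=5: L (sole option 3(W) is W)
n=6: W (go to 4, an L position)
n=7: W (go to 5, an L position)
n=8: W (go to 0, an L position)
n=9: W (go to 1, an L position)
n=10: L (options 8(W), 2(W) are all W)
n=11: L (options 9(W), 3(W) are all W)
n=12: W (go to 10, an L position)
n=13: W (go to 11, an L position)
n=14: L (options 12(W), 6(W) are all W)
n=15: L (options 13(W), 7(W) are all W)
n=16: W (go to 14, an L position)
n=17: W (go to 15, an L position)
n=18: W (go to 10, an L position)
n=19: W (go to 11, an L position)
n=20: L (options 18(W), 12(W) are all W)
n=21: L (options 19(W), 13(W) are all W)
n=22: W (go to 20, an L position)
n=23: W (go to 21, an L position)
From 23, the L positions reachable in one move are: 21, 15. Any move reaching one of these is winning.

Remove 2, leaving 21.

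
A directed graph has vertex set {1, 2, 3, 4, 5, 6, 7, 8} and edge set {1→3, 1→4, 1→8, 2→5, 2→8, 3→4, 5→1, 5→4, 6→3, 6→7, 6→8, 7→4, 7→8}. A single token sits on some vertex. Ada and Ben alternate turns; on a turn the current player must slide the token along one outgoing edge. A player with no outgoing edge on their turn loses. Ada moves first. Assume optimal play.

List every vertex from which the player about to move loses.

Label each position W (a win for the player to move) or L (a loss). A position with no legal move is L; any other position is W exactly when some move reaches an L, and L when every move reaches a W.
Every edge goes from a vertex to one that appears earlier in the order 8, 4, 3, 1, 7, 6, 5, 2, so processing vertices in that order labels each vertex after all of its successors.
8: no outgoing edge → L
4: no outgoing edge → L
3: →4(L), so W
1: →4(L), so W
7: →4(L), so W
6: →8(L), so W
5: →4(L), so W
2: →8(L), so W
The losing starting vertices are exactly the entries labelled L in this table (2 of them).

4, 8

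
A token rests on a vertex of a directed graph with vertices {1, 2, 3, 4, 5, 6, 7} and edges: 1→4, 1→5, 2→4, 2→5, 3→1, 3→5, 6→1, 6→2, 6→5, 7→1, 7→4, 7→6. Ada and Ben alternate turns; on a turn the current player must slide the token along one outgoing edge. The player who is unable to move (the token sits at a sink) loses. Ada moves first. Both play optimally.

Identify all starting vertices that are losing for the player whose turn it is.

4, 5

Classify positions by backward induction: terminal positions (no move available) are L. From any other position, the mover wins iff some move reaches an L.
Every edge goes from a vertex to one that appears earlier in the order 5, 4, 1, 2, 6, 3, 7, so processing vertices in that order labels each vertex after all of its successors.
5: no outgoing edge → L
4: no outgoing edge → L
1: reaches L-position 4 → W
2: reaches L-position 4 → W
6: reaches L-position 5 → W
3: reaches L-position 5 → W
7: reaches L-position 4 → W
Reading off the rows marked L gives the requested list; there are 2 such vertices.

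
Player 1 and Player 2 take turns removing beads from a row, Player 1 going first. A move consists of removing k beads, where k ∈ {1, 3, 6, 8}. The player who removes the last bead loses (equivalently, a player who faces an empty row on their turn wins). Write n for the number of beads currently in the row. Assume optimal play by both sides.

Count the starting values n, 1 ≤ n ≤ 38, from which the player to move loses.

13

Positions with no move are W. A position that does have a move is losing for the player to move precisely when every available move leads to a winning position for the opponent. Fill in the labels:
n=0: no move; the opponent has just taken the last bead and therefore loses → W
n=1: only reaches 0(W), which is W → L
n=2: reaches L-position 1 → W
n=3: only reaches 2(W), 0(W), all W → L
n=4: reaches L-position 3 → W
n=5: only reaches 4(W), 2(W), all W → L
n=6: reaches L-position 5 → W
n=7: reaches L-position 1 → W
n=8: reaches L-position 5 → W
n=9: reaches L-position 3 → W
n=10: only reaches 9(W), 7(W), 4(W), 2(W), all W → L
n=11: reaches L-position 10 → W
n=12: only reaches 11(W), 9(W), 6(W), 4(W), all W → L
n=13: reaches L-position 12 → W
n=14: only reaches 13(W), 11(W), 8(W), 6(W), all W → L
n=15: reaches L-position 14 → W
n=16: reaches L-position 10 → W
n=17: reaches L-position 14 → W
n=18: reaches L-position 12 → W
n=19: only reaches 18(W), 16(W), 13(W), 11(W), all W → L
n=20: reaches L-position 19 → W
n=21: only reaches 20(W), 18(W), 15(W), 13(W), all W → L
n=22: reaches L-position 21 → W
n=23: only reaches 22(W), 20(W), 17(W), 15(W), all W → L
n=24: reaches L-position 23 → W
n=25: reaches L-position 19 → W
n=26: reaches L-position 23 → W
n=27: reaches L-position 21 → W
n=28: only reaches 27(W), 25(W), 22(W), 20(W), all W → L
n=29: reaches L-position 28 → W
n=30: only reaches 29(W), 27(W), 24(W), 22(W), all W → L
n=31: reaches L-position 30 → W
n=32: only reaches 31(W), 29(W), 26(W), 24(W), all W → L
n=33: reaches L-position 32 → W
n=34: reaches L-position 28 → W
n=35: reaches L-position 32 → W
n=36: reaches L-position 30 → W
n=37: only reaches 36(W), 34(W), 31(W), 29(W), all W → L
n=38: reaches L-position 37 → W
L entries with 1 ≤ n ≤ 38 (the range starts at n=1): n = 1, 3, 5, 10, 12, 14, 19, 21, 23, 28, 30, 32, 37; that makes 13.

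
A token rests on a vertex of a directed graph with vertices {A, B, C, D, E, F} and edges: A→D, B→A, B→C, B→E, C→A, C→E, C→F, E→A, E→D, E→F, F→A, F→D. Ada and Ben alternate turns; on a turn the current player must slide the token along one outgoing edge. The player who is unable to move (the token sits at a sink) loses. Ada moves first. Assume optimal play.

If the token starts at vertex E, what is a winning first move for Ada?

Move to D.

Label each position W (a win for the player to move) or L (a loss). A position with no legal move is L; any other position is W exactly when some move reaches an L, and L when every move reaches a W.
Every edge goes from a vertex to one that appears earlier in the order D, A, F, E, C, B, so processing vertices in that order labels each vertex after all of its successors.
D: no outgoing edge → L
A: W (go to D, an L position)
F: W (go to D, an L position)
E: W (go to D, an L position)
C: L (options E(W), F(W), A(W) are all W)
B: W (go to C, an L position)
From E, the L positions reachable in one move are: D.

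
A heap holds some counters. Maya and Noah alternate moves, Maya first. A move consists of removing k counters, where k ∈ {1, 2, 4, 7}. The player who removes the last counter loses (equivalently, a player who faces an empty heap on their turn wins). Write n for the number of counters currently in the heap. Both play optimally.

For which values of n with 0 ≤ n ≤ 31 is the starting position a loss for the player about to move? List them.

Label each position W (a win for the player to move) or L (a loss). A position with no legal move is W; any other position is W exactly when some move reaches an L, and L when every move reaches a W.
n=0: no move; the opponent has just taken the last counter and therefore loses → W
n=1: L (sole option 0(W) is W)
n=2: W (go to 1, an L position)
n=3: W (go to 1, an L position)
n=4: L (options 3(W), 2(W), 0(W) are all W)
n=5: W (go to 4, an L position)
n=6: W (go to 4, an L position)
n=7: L (options 6(W), 5(W), 3(W), 0(W) are all W)
n=8: W (go to 7, an L position)
n=9: W (go to 7, an L position)
n=10: L (options 9(W), 8(W), 6(W), 3(W) are all W)
n=11: W (go to 10, an L position)
n=12: W (go to 10, an L position)
n=13: L (options 12(W), 11(W), 9(W), 6(W) are all W)
n=14: W (go to 13, an L position)
n=15: W (go to 13, an L position)
n=16: L (options 15(W), 14(W), 12(W), 9(W) are all W)
n=17: W (go to 16, an L position)
n=18: W (go to 16, an L position)
n=19: L (options 18(W), 17(W), 15(W), 12(W) are all W)
n=20: W (go to 19, an L position)
n=21: W (go to 19, an L position)
n=22: L (options 21(W), 20(W), 18(W), 15(W) are all W)
n=23: W (go to 22, an L position)
n=24: W (go to 22, an L position)
n=25: L (options 24(W), 23(W), 21(W), 18(W) are all W)
n=26: W (go to 25, an L position)
n=27: W (go to 25, an L position)
n=28: L (options 27(W), 26(W), 24(W), 21(W) are all W)
n=29: W (go to 28, an L position)
n=30: W (go to 28, an L position)
n=31: L (options 30(W), 29(W), 27(W), 24(W) are all W)
The losing starting values of n are exactly the entries labelled L in this table (11 of them).

1, 4, 7, 10, 13, 16, 19, 22, 25, 28, 31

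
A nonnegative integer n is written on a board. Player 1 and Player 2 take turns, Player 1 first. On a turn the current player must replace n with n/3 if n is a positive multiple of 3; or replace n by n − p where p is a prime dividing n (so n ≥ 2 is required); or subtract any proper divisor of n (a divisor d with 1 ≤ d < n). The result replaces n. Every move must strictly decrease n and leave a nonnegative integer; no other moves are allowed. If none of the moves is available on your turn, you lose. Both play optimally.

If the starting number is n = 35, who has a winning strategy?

Build the W/L table. Terminal = L. A non-terminal position is W if it has a move to some L; otherwise it is L.
n=0: no move → L
n=1: no move → L
n=2: →0(L), so W
n=3: →0(L), so W
n=4: →2(W), 3(W) — all W, so L
n=5: →0(L), so W
n=6: →4(L), so W
n=7: →0(L), so W
n=8: →4(L), so W
n=9: →3(W), 6(W), 8(W) — all W, so L
n=10: →9(L), so W
n=11: →0(L), so W
n=12: →4(L), so W
n=13: →0(L), so W
n=14: →7(W), 12(W), 13(W) — all W, so L
n=15: →14(L), so W
n=16: →14(L), so W
n=17: →0(L), so W
n=18: →9(L), so W
n=19: →0(L), so W
n=20: →10(W), 15(W), 16(W), 18(W), 19(W) — all W, so L
n=21: →14(L), so W
n=22: →20(L), so W
n=23: →0(L), so W
n=24: →20(L), so W
n=25: →20(L), so W
n=26: →13(W), 24(W), 25(W) — all W, so L
n=27: →9(L), so W
n=28: →14(L), so W
n=29: →0(L), so W
n=30: →20(L), so W
n=31: →0(L), so W
n=32: →16(W), 24(W), 28(W), 30(W), 31(W) — all W, so L
n=33: →32(L), so W
n=34: →32(L), so W
n=35: →28(W), 30(W), 34(W) — all W, so L
The starting position 35 is L: whatever Player 1 does, the opponent receives a W position.

Player 2 wins.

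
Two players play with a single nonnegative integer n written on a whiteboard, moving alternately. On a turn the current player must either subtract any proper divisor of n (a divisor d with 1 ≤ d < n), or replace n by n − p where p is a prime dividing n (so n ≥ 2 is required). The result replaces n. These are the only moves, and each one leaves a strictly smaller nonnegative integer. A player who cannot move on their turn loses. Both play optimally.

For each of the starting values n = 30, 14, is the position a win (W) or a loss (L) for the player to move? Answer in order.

30: W, 14: L

Build the W/L table. Terminal = L. A non-terminal position is W if it has a move to some L; otherwise it is L.
n=0: no move → L
n=1: no move → L
n=2: W (go to 0, an L position)
n=3: W (go to 0, an L position)
n=4: L (options 2(W), 3(W) are all W)
n=5: W (go to 0, an L position)
n=6: W (go to 4, an L position)
n=7: W (go to 0, an L position)
n=8: W (go to 4, an L position)
n=9: L (options 6(W), 8(W) are all W)
n=10: W (go to 9, an L position)
n=11: W (go to 0, an L position)
n=12: W (go to 9, an L position)
n=13: W (go to 0, an L position)
n=14: L (options 7(W), 12(W), 13(W) are all W)
n=15: W (go to 14, an L position)
n=16: W (go to 14, an L position)
n=17: W (go to 0, an L position)
n=18: W (go to 9, an L position)
n=19: W (go to 0, an L position)
n=20: L (options 10(W), 15(W), 16(W), 18(W), 19(W) are all W)
n=21: W (go to 14, an L position)
n=22: W (go to 20, an L position)
n=23: W (go to 0, an L position)
n=24: W (go to 20, an L position)
n=25: W (go to 20, an L position)
n=26: L (options 13(W), 24(W), 25(W) are all W)
n=27: W (go to 26, an L position)
n=28: W (go to 14, an L position)
n=29: W (go to 0, an L position)
n=30: W (go to 20, an L position)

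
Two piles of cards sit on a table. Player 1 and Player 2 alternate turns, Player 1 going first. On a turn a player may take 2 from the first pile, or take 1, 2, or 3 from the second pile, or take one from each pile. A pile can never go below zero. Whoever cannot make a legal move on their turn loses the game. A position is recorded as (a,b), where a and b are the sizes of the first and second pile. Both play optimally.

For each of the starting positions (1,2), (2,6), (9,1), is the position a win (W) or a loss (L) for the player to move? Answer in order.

(1,2): W, (2,6): L, (9,1): W

Work bottom-up. With no move the player to move loses. Otherwise the position is W if at least one move leads to an L position for the opponent, and L if every move leads to a W.
No move ever increases a pile, so every position that can arise here has a ≤ 9 and b ≤ 6; it is enough to label the cells with 0 ≤ a ≤ 9 and 0 ≤ b ≤ 6.
Every move lowers a or b (never raises either), so fill the grid row by row in increasing a, and left to right within a row: each cell's successors are then already labelled.
      b=0  b=1  b=2  b=3  b=4  b=5  b=6
a=0:    L    W    W    W    L    W    W
a=1:    L    W    W    W    L    W    W
a=2:    W    W    L    W    W    W    L
a=3:    W    L    W    W    W    L    W
a=4:    L    W    W    W    L    W    W
a=5:    L    W    W    W    L    W    W
a=6:    W    W    L    W    W    W    L
a=7:    W    L    W    W    W    L    W
a=8:    L    W    W    W    L    W    W
a=9:    L    W    W    W    L    W    W
Cells with no legal move (terminal, hence L): (0,0), (1,0).
The remaining L cells, each justified by listing all of its moves:
(0,4): →(0,3)(W), (0,2)(W), (0,1)(W) — all W, so L
(1,4): →(1,3)(W), (1,2)(W), (1,1)(W), (0,3)(W) — all W, so L
(2,2): →(0,2)(W), (2,1)(W), (2,0)(W), (1,1)(W) — all W, so L
(2,6): →(0,6)(W), (2,5)(W), (2,4)(W), (2,3)(W), (1,5)(W) — all W, so L
(3,1): →(1,1)(W), (3,0)(W), (2,0)(W) — all W, so L
(3,5): →(1,5)(W), (3,4)(W), (3,3)(W), (3,2)(W), (2,4)(W) — all W, so L
(4,0): →(2,0)(W) only, which is W, so L
(4,4): →(2,4)(W), (4,3)(W), (4,2)(W), (4,1)(W), (3,3)(W) — all W, so L
(5,0): →(3,0)(W) only, which is W, so L
(5,4): →(3,4)(W), (5,3)(W), (5,2)(W), (5,1)(W), (4,3)(W) — all W, so L
(6,2): →(4,2)(W), (6,1)(W), (6,0)(W), (5,1)(W) — all W, so L
(6,6): →(4,6)(W), (6,5)(W), (6,4)(W), (6,3)(W), (5,5)(W) — all W, so L
(7,1): →(5,1)(W), (7,0)(W), (6,0)(W) — all W, so L
(7,5): →(5,5)(W), (7,4)(W), (7,3)(W), (7,2)(W), (6,4)(W) — all W, so L
(8,0): →(6,0)(W) only, which is W, so L
(8,4): →(6,4)(W), (8,3)(W), (8,2)(W), (8,1)(W), (7,3)(W) — all W, so L
(9,0): →(7,0)(W) only, which is W, so L
(9,4): →(7,4)(W), (9,3)(W), (9,2)(W), (9,1)(W), (8,3)(W) — all W, so L
Every other cell has at least one move into one of the L cells above, so it is W.
(1,2): the move to (1,0) reaches an L cell, so W
(2,6): one of the L cells justified above, so L
(9,1): the move to (7,1) reaches an L cell, so W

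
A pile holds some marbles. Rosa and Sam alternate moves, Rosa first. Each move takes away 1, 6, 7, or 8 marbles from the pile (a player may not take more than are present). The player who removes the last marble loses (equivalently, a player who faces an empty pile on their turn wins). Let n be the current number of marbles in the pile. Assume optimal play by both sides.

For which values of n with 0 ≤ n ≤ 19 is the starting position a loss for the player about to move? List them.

1, 3, 5, 14, 16, 18

Positions with no move are W. A position that does have a move is losing for the player to move precisely when every available move leads to a winning position for the opponent. Fill in the labels:
n=0: no move; the opponent has just taken the last marble and therefore loses → W
n=1: only reaches 0(W), which is W → L
n=2: reaches L-position 1 → W
n=3: only reaches 2(W), which is W → L
n=4: reaches L-position 3 → W
n=5: only reaches 4(W), which is W → L
n=6: reaches L-position 5 → W
n=7: reaches L-position 1 → W
n=8: reaches L-position 1 → W
n=9: reaches L-position 3 → W
n=10: reaches L-position 3 → W
n=11: reaches L-position 5 → W
n=12: reaches L-position 5 → W
n=13: reaches L-position 5 → W
n=14: only reaches 13(W), 8(W), 7(W), 6(W), all W → L
n=15: reaches L-position 14 → W
n=16: only reaches 15(W), 10(W), 9(W), 8(W), all W → L
n=17: reaches L-position 16 → W
n=18: only reaches 17(W), 12(W), 11(W), 10(W), all W → L
n=19: reaches L-position 18 → W
Reading off the rows marked L gives the requested list; there are 6 such values of n.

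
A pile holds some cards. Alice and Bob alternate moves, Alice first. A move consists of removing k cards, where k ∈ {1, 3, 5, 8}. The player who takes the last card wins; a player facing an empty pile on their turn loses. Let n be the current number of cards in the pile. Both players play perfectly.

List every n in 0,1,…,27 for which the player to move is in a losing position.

0, 2, 4, 6, 13, 15, 17, 19, 26

Positions with no move are L. A position that does have a move is losing for the player to move precisely when every available move leads to a winning position for the opponent. Fill in the labels:
n=0: no move → L
n=1: →0(L), so W
n=2: →1(W) only, which is W, so L
n=3: →2(L), so W
n=4: →3(W), 1(W) — all W, so L
n=5: →4(L), so W
n=6: →5(W), 3(W), 1(W) — all W, so L
n=7: →6(L), so W
n=8: →0(L), so W
n=9: →6(L), so W
n=10: →2(L), so W
n=11: →6(L), so W
n=12: →4(L), so W
n=13: →12(W), 10(W), 8(W), 5(W) — all W, so L
n=14: →13(L), so W
n=15: →14(W), 12(W), 10(W), 7(W) — all W, so L
n=16: →15(L), so W
n=17: →16(W), 14(W), 12(W), 9(W) — all W, so L
n=18: →17(L), so W
n=19: →18(W), 16(W), 14(W), 11(W) — all W, so L
n=20: →19(L), so W
n=21: →13(L), so W
n=22: →19(L), so W
n=23: →15(L), so W
n=24: →19(L), so W
n=25: →17(L), so W
n=26: →25(W), 23(W), 21(W), 18(W) — all W, so L
n=27: →26(L), so W
Reading off the rows marked L gives the requested list; there are 9 such values of n.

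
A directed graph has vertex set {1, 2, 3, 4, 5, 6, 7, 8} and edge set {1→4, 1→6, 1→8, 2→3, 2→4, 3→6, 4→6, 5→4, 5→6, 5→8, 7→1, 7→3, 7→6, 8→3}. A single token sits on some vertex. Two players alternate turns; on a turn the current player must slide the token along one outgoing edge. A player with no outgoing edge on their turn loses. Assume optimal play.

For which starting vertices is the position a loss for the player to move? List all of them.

Classify positions by backward induction: terminal positions (no move available) are L. From any other position, the mover wins iff some move reaches an L.
Every edge goes from a vertex to one that appears earlier in the order 6, 4, 3, 8, 1, 2, 5, 7, so processing vertices in that order labels each vertex after all of its successors.
6: no outgoing edge → L
4: reaches L-position 6 → W
3: reaches L-position 6 → W
8: only reaches 3(W), which is W → L
1: reaches L-position 8 → W
2: only reaches 3(W), 4(W), all W → L
5: reaches L-position 8 → W
7: reaches L-position 6 → W
Reading off the rows marked L gives the requested list; there are 3 such vertices.

2, 6, 8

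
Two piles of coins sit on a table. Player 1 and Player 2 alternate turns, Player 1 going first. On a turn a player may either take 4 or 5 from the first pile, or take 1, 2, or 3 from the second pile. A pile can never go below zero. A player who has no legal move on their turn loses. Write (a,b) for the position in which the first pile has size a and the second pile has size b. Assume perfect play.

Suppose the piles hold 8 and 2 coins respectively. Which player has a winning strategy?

Compute win/loss labels from the base case upward. A position with no move is L. Any other position is W if it can reach an L in one move, else L.
No move ever increases a pile, so every position that can arise here has a ≤ 8 and b ≤ 2; it is enough to label the cells with 0 ≤ a ≤ 8 and 0 ≤ b ≤ 2.
Every move lowers a or b (never raises either), so fill the grid row by row in increasing a, and left to right within a row: each cell's successors are then already labelled.
      b=0  b=1  b=2
a=0:    L    W    W
a=1:    L    W    W
a=2:    L    W    W
a=3:    L    W    W
a=4:    W    L    W
a=5:    W    L    W
a=6:    W    L    W
a=7:    W    L    W
a=8:    W    W    L
Cells with no legal move (terminal, hence L): (0,0), (1,0), (2,0), (3,0).
The remaining L cells, each justified by listing all of its moves:
(4,1): →(0,1)(W), (4,0)(W) — all W, so L
(5,1): →(1,1)(W), (0,1)(W), (5,0)(W) — all W, so L
(6,1): →(2,1)(W), (1,1)(W), (6,0)(W) — all W, so L
(7,1): →(3,1)(W), (2,1)(W), (7,0)(W) — all W, so L
(8,2): →(4,2)(W), (3,2)(W), (8,1)(W), (8,0)(W) — all W, so L
Every other cell has at least one move into one of the L cells above, so it is W.
The starting position (8,2) is L: whatever Player 1 does, the opponent receives a W position.

Player 2 wins.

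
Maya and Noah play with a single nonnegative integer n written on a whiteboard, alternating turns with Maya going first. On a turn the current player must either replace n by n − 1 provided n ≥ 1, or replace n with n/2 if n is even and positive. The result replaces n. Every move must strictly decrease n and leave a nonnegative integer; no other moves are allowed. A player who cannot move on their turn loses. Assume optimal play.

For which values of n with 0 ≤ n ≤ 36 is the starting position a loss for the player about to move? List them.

Label each position W (a win for the player to move) or L (a loss). A position with no legal move is L; any other position is W exactly when some move reaches an L, and L when every move reaches a W.
n=0: no move → L
n=1: W (go to 0, an L position)
n=2: L (sole option 1(W) is W)
n=3: W (go to 2, an L position)
n=4: W (go to 2, an L position)
n=5: L (sole option 4(W) is W)
n=6: W (go to 5, an L position)
n=7: L (sole option 6(W) is W)
n=8: W (go to 7, an L position)
n=9: L (sole option 8(W) is W)
n=10: W (go to 5, an L position)
n=11: L (sole option 10(W) is W)
n=12: W (go to 11, an L position)
n=13: L (sole option 12(W) is W)
n=14: W (go to 7, an L position)
n=15: L (sole option 14(W) is W)
n=16: W (go to 15, an L position)
n=17: L (sole option 16(W) is W)
n=18: W (go to 9, an L position)
n=19: L (sole option 18(W) is W)
n=20: W (go to 19, an L position)
n=21: L (sole option 20(W) is W)
n=22: W (go to 11, an L position)
n=23: L (sole option 22(W) is W)
n=24: W (go to 23, an L position)
n=25: L (sole option 24(W) is W)
n=26: W (go to 13, an L position)
n=27: L (sole option 26(W) is W)
n=28: W (go to 27, an L position)
n=29: L (sole option 28(W) is W)
n=30: W (go to 15, an L position)
n=31: L (sole option 30(W) is W)
n=32: W (go to 31, an L position)
n=33: L (sole option 32(W) is W)
n=34: W (go to 17, an L position)
n=35: L (sole option 34(W) is W)
n=36: W (go to 35, an L position)
The losing starting values of n are exactly the entries labelled L in this table (18 of them).

0, 2, 5, 7, 9, 11, 13, 15, 17, 19, 21, 23, 25, 27, 29, 31, 33, 35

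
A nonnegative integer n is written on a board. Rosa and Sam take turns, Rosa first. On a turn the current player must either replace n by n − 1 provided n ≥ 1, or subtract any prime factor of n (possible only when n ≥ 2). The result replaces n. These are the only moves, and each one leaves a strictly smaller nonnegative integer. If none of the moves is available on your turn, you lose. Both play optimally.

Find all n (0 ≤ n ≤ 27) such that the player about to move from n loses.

0, 4, 8, 12, 16, 20, 24

Label each position W (a win for the player to move) or L (a loss). A position with no legal move is L; any other position is W exactly when some move reaches an L, and L when every move reaches a W.
n=0: no move → L
n=1: W (go to 0, an L position)
n=2: W (go to 0, an L position)
n=3: W (go to 0, an L position)
n=4: L (options 2(W), 3(W) are all W)
n=5: W (go to 0, an L position)
n=6: W (go to 4, an L position)
n=7: W (go to 0, an L position)
n=8: L (options 6(W), 7(W) are all W)
n=9: W (go to 8, an L position)
n=10: W (go to 8, an L position)
n=11: W (go to 0, an L position)
n=12: L (options 9(W), 10(W), 11(W) are all W)
n=13: W (go to 0, an L position)
n=14: W (go to 12, an L position)
n=15: W (go to 12, an L position)
n=16: L (options 14(W), 15(W) are all W)
n=17: W (go to 0, an L position)
n=18: W (go to 16, an L position)
n=19: W (go to 0, an L position)
n=20: L (options 15(W), 18(W), 19(W) are all W)
n=21: W (go to 20, an L position)
n=22: W (go to 20, an L position)
n=23: W (go to 0, an L position)
n=24: L (options 21(W), 22(W), 23(W) are all W)
n=25: W (go to 20, an L position)
n=26: W (go to 24, an L position)
n=27: W (go to 24, an L position)
Reading off the rows marked L gives the requested list; there are 7 such values of n.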